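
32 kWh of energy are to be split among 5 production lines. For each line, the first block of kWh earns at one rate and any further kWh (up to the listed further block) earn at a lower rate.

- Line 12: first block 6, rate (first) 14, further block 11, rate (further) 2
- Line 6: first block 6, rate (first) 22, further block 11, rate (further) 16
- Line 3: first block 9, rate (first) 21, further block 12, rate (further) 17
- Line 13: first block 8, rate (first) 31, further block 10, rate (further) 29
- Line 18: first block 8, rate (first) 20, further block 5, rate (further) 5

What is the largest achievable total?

838

Rank every tier by rate: Line 13/T1 31 > Line 13/T2 29 > Line 6/T1 22 > Line 3/T1 21 > Line 18/T1 20 > Line 3/T2 17 > Line 6/T2 16 > Line 12/T1 14 > Line 18/T2 5 > Line 12/T2 2.
Line 13 T1 at 31: fill all 8 — 24 left.
Line 13/T2 (29): +10 — 14 left.
Fill Line 6 T1 block (6 at 22) — 8 left.
Line 3/T1: +8 of 9 at 21; pool empty.
Total = 31×8 + 29×10 + 22×6 + 21×8 = 838.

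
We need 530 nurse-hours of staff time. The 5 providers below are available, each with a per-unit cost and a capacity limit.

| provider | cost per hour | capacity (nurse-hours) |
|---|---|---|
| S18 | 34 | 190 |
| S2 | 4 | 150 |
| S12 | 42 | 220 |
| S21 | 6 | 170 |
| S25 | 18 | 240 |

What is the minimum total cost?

Use providers in increasing cost order.
Take 150 from S2 at 4 ; need 380 more.
S21 (6): use full 170 ; 210 nurse-hours to go.
S25 at 18: take 210 of its 240 ; requirement met.
S18, S12: unused.
Cost = 150×4 + 170×6 + 210×18 = 5400.

5400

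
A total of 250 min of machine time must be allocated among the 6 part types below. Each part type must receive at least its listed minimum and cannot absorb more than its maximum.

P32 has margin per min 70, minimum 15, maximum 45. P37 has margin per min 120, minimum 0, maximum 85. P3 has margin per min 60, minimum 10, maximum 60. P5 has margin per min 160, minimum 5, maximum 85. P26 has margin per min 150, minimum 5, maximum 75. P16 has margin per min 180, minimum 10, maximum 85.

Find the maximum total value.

Meeting every minimum uses 15+0+10+5+5+10 = 45 min, leaving 205.
Rank by margin per min: P16 180 > P5 160 > P26 150 > P37 120 > P32 70 > P3 60.
Give P16 75 more to hit its cap of 85 ; 130 left.
P5: +80 to 85 (cap) ; 50 left.
P26: +50 (room for 70) → 55. Pool exhausted.
Total = 70×15 + 60×10 + 160×85 + 150×55 + 180×85 = 38800.

38800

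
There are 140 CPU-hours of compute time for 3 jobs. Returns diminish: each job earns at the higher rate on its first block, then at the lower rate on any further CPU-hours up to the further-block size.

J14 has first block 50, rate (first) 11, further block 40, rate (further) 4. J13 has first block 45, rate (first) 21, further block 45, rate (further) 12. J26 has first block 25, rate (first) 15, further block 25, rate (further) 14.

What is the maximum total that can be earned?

Rank every tier by rate: J13/T1 21 > J26/T1 15 > J26/T2 14 > J13/T2 12 > J14/T1 11 > J14/T2 4.
Fill J13 T1 block (45 at 21) — 95 left.
J26 T1 at 15: fill all 25 — 70 left.
J26 T2 at 14: fill all 25 — 45 left.
J13 T2 at 12: fill all 45 — 0 left.
Total = 21×45 + 15×25 + 14×25 + 12×45 = 2210.

2210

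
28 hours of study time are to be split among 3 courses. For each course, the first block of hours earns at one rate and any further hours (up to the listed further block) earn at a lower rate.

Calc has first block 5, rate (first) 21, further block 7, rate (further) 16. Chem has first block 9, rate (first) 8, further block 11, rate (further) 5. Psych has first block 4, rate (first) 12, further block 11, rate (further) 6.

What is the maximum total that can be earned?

355

Order all 6 blocks by rate: Calc/tier1 21 > Calc/tier2 16 > Psych/tier1 12 > Chem/tier1 8 > Psych/tier2 6 > Chem/tier2 5.
Calc/tier1 (21): +5 ; 23 left.
Fill Calc tier2 block (7 at 16) ; 16 left.
Psych tier1 at 12: fill all 4 ; 12 left.
Chem tier1 at 8: fill all 9 ; 3 left.
Psych/tier2: +3 of 11 at 6; pool empty.
Total = 21×5 + 16×7 + 12×4 + 8×9 + 6×3 = 355.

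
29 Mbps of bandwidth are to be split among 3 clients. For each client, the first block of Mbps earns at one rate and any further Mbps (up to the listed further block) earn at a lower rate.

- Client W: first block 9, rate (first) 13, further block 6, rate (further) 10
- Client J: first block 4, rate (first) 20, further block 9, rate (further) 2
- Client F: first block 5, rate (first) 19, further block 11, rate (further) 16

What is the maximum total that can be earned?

468

Order all 6 blocks by rate: Client J/tier1 20 > Client F/tier1 19 > Client F/tier2 16 > Client W/tier1 13 > Client W/tier2 10 > Client J/tier2 2.
Client J/tier1 (20): +4 ; 25 left.
Fill Client F tier1 block (5 at 19) ; 20 left.
Client F/tier2 (16): +11 ; 9 left.
Fill Client W tier1 block (9 at 13) ; 0 left.
Total = 20×4 + 19×5 + 16×11 + 13×9 = 468.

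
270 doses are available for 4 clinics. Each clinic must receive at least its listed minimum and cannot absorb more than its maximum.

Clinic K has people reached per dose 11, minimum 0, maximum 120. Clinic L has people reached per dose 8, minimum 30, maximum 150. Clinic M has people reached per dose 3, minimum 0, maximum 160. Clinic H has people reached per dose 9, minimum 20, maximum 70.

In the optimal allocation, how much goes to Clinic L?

80

Meeting every minimum uses 0+30+0+20 = 50 doses, leaving 220.
Highest people reached per dose first: Clinic K 11 > Clinic H 9 > Clinic L 8 > Clinic M 3.
Clinic K takes 120 more to reach its cap of 120 ; 100 left.
Give Clinic H 50 more to hit its cap of 70 ; 50 left.
Clinic L has room for 120 more but only 50 remain, so it gets 80.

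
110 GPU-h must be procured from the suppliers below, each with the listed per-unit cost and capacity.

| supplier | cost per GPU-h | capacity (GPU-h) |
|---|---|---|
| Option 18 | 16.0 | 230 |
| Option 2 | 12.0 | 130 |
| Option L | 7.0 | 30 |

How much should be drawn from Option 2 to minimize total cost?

Cheapest first:
Option L at 7.0: take all 30 GPU-h — 80 still needed.
Take 80 from Option 2 at 12.0 to finish.
Option 18: unused.

80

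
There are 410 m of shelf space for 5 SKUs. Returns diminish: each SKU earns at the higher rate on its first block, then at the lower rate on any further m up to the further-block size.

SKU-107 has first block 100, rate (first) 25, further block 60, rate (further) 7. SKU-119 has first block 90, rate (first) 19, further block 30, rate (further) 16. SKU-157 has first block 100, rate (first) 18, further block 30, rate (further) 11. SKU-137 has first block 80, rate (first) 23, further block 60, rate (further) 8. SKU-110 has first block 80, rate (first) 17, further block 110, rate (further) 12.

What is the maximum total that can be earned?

8530

Rank every tier by rate: SKU-107/T1 25 > SKU-137/T1 23 > SKU-119/T1 19 > SKU-157/T1 18 > SKU-110/T1 17 > SKU-119/T2 16 > SKU-110/T2 12 > SKU-157/T2 11 > SKU-137/T2 8 > SKU-107/T2 7.
Fill SKU-107 T1 block (100 at 25) ; 310 left.
SKU-137 T1 at 23: fill all 80 ; 230 left.
SKU-119/T1 (19): +90 ; 140 left.
SKU-157/T1 (18): +100 ; 40 left.
SKU-110 T1 at 17: only 40 left, fill 40.
Total = 25×100 + 23×80 + 19×90 + 18×100 + 17×40 = 8530.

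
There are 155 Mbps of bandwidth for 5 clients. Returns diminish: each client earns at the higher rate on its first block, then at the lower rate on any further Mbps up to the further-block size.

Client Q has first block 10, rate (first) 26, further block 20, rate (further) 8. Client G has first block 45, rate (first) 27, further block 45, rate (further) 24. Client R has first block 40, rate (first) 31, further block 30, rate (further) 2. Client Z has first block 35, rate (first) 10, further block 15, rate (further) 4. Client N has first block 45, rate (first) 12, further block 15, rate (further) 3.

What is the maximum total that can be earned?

3975

Rank every tier by rate: Client R/T1 31 > Client G/T1 27 > Client Q/T1 26 > Client G/T2 24 > Client N/T1 12 > Client Z/T1 10 > Client Q/T2 8 > Client Z/T2 4 > Client N/T2 3 > Client R/T2 2.
Client R T1 at 31: fill all 40 ; 115 left.
Client G T1 at 27: fill all 45 ; 70 left.
Client Q/T1 (26): +10 ; 60 left.
Fill Client G T2 block (45 at 24) ; 15 left.
15 remain; put them into Client N T1 at 12.
Total = 31×40 + 27×45 + 26×10 + 24×45 + 12×15 = 3975.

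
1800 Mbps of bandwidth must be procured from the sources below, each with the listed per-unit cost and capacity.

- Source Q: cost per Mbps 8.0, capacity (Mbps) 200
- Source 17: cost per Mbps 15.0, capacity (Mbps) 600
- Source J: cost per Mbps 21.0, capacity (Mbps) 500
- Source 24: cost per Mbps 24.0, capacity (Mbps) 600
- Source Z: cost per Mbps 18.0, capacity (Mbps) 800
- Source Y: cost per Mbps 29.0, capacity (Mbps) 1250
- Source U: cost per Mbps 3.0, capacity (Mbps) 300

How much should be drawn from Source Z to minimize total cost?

700

Use sources in increasing cost order.
Source U (3.0): use full 300 — 1500 Mbps to go.
Take 200 from Source Q at 8.0 — need 1300 more.
Source 17 (15.0): use full 600 — 700 Mbps to go.
Take 700 from Source Z at 18.0 to finish.
Source J, Source 24, Source Y: unused.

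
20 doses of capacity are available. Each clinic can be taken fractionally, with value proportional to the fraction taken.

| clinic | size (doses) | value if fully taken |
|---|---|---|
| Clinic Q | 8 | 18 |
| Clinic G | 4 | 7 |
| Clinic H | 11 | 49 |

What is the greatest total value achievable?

Best value per unit of size first: Clinic H 49/11≈4.45, Clinic Q 18/8≈2.25, Clinic G 7/4≈1.75.
All 11 doses of Clinic H fit (value 49) → 9 remain.
Take all of Clinic Q (8 doses, value 18) → 1 doses left.
Only 1 doses remain; take 1/4 of Clinic G for value 7×1/4 = 1.75.
Total value = 68.75.

68.75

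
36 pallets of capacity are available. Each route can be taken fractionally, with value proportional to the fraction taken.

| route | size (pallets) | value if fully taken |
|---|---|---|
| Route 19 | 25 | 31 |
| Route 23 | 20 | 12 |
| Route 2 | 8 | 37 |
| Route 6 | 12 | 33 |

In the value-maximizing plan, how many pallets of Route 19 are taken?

16

Best value per unit of size first: Route 2 37/8≈4.62, Route 6 33/12≈2.75, Route 19 31/25≈1.24, Route 23 12/20≈0.6.
Route 2: take in full, 8 pallets for value 37 — 28 left.
Route 6: take in full, 12 pallets for value 33 — 16 left.
16 pallets left: a 16/25 share of Route 19 gives 31×16/25 = 19.84.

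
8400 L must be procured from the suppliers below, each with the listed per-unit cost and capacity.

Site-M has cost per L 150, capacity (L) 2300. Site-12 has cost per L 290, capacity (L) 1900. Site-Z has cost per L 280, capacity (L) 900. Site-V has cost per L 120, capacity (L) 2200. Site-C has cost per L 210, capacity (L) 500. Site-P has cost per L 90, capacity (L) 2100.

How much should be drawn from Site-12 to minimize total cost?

400

Fill from the cheapest supplier first.
Take 2100 from Site-P at 90 ; need 6300 more.
Site-V at 120: take all 2200 L ; 4100 still needed.
Take 2300 from Site-M at 150 ; need 1800 more.
Take 500 from Site-C at 210 ; need 1300 more.
Site-Z at 280: take all 900 L ; 400 still needed.
Take 400 from Site-12 at 290 to finish.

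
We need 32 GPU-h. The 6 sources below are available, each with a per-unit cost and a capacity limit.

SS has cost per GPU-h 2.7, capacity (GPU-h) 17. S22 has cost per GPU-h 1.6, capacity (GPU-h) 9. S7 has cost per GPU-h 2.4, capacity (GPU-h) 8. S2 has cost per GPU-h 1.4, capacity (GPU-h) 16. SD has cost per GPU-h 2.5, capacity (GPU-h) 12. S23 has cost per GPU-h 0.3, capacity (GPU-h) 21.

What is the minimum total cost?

Fill from the cheapest source first.
S23 at 0.3: take all 21 GPU-h — 11 still needed.
Take 11 from S2 at 1.4 to finish.
S22, S7, SD, SS: unused.
Cost = 21×0.3 + 11×1.4 = 21.7.

21.7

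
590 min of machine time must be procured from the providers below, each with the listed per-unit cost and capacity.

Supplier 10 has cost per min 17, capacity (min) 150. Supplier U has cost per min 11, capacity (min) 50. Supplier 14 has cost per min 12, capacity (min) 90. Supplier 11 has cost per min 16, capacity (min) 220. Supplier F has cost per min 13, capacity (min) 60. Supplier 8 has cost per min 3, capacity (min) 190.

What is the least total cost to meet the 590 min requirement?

6180

Cheapest first:
Supplier 8 (3): use full 190 — 400 min to go.
Supplier U at 11: take all 50 min — 350 still needed.
Supplier 14 at 12: take all 90 min — 260 still needed.
Supplier F (13): use full 60 — 200 min to go.
Take 200 from Supplier 11 at 16 to finish.
Supplier 10: unused.
Cost = 190×3 + 50×11 + 90×12 + 60×13 + 200×16 = 6180.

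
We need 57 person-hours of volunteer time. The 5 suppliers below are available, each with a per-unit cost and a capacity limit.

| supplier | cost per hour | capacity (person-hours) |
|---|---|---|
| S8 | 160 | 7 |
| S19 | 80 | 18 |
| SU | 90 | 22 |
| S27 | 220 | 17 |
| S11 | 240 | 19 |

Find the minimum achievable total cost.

Cheapest first:
Take 18 from S19 at 80 → need 39 more.
Take 22 from SU at 90 → need 17 more.
S8 at 160: take all 7 person-hours → 10 still needed.
S27 (220): take the remaining 10 → done.
S11: unused.
Cost = 18×80 + 22×90 + 7×160 + 10×220 = 6740.

6740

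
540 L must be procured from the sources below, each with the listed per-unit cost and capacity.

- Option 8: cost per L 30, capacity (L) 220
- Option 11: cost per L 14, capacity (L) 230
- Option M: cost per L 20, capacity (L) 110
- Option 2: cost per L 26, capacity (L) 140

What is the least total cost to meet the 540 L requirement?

Fill from the cheapest source first.
Take 230 from Option 11 at 14 ; need 310 more.
Option M at 20: take all 110 L ; 200 still needed.
Option 2 at 26: take all 140 L ; 60 still needed.
Option 8 (30): take the remaining 60 ; done.
Cost = 230×14 + 110×20 + 140×26 + 60×30 = 10860.

10860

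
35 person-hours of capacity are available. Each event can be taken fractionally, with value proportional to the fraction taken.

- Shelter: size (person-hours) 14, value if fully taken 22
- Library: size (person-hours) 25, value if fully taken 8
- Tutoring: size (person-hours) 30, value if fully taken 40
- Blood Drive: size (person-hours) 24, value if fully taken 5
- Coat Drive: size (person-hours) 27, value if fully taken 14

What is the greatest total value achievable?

Best value per unit of size first: Shelter 22/14≈1.57, Tutoring 40/30≈1.33, Coat Drive 14/27≈0.519, Library 8/25≈0.32, Blood Drive 5/24≈0.208.
Shelter: take in full, 14 person-hours for value 22 — 21 left.
21 person-hours left: a 21/30 share of Tutoring gives 40×21/30 = 28.
Total value = 50.

50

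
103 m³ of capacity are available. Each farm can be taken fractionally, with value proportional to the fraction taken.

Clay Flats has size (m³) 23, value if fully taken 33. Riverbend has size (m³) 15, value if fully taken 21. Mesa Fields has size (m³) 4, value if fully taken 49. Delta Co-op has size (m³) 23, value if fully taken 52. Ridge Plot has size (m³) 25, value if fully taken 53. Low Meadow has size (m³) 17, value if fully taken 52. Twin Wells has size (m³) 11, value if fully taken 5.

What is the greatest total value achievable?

Sort by value density: Mesa Fields 49/4≈12.2, Low Meadow 52/17≈3.06, Delta Co-op 52/23≈2.26, Ridge Plot 53/25≈2.12, Clay Flats 33/23≈1.43, Riverbend 21/15≈1.4, Twin Wells 5/11≈0.455.
Take all of Mesa Fields (4 m³, value 49) → 99 m³ left.
Take all of Low Meadow (17 m³, value 52) → 82 m³ left.
Delta Co-op: take in full, 23 m³ for value 52 → 59 left.
Ridge Plot: take in full, 25 m³ for value 53 → 34 left.
All 23 m³ of Clay Flats fit (value 33) → 11 remain.
Fill the last 11 m³ with part of Riverbend: 11/15 of it earns 15.4.
Total value = 254.4.

254.4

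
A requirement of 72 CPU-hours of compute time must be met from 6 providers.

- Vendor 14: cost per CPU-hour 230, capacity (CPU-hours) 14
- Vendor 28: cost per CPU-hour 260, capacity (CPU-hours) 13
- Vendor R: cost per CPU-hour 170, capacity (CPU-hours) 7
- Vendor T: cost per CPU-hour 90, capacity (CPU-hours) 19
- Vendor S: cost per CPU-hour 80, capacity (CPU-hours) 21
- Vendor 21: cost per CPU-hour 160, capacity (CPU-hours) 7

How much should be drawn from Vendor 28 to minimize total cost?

4

Use providers in increasing cost order.
Vendor S at 80: take all 21 CPU-hours — 51 still needed.
Take 19 from Vendor T at 90 — need 32 more.
Take 7 from Vendor 21 at 160 — need 25 more.
Take 7 from Vendor R at 170 — need 18 more.
Vendor 14 at 230: take all 14 CPU-hours — 4 still needed.
Take 4 from Vendor 28 at 260 to finish.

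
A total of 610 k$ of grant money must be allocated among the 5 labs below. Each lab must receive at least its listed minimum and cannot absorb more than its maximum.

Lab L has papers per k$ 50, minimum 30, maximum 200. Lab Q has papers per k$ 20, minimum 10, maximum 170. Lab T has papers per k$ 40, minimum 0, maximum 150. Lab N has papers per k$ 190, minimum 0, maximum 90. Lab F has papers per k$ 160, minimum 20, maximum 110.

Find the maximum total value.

51900

Meeting every minimum uses 30+10+0+0+20 = 60 k$, leaving 550.
Highest papers per k$ first: Lab N 190 > Lab F 160 > Lab L 50 > Lab T 40 > Lab Q 20.
Lab N takes 90 more to reach its cap of 90 → 460 left.
Give Lab F 90 more to hit its cap of 110 → 370 left.
Lab L: +170 to 200 (cap) → 200 left.
Lab T takes 150 more to reach its cap of 150 → 50 left.
Lab Q has room for 160 more but only 50 remain, so it gets 60.
Total = 50×200 + 20×60 + 40×150 + 190×90 + 160×110 = 51900.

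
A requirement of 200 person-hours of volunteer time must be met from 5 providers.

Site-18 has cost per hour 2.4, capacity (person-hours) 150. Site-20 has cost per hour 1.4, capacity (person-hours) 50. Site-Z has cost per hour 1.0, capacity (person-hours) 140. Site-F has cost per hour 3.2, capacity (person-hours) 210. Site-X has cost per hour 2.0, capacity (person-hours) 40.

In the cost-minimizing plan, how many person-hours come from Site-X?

10

Fill from the cheapest provider first.
Site-Z at 1.0: take all 140 person-hours → 60 still needed.
Site-20 at 1.4: take all 50 person-hours → 10 still needed.
Site-X (2.0): take the remaining 10 → done.
Site-18, Site-F: unused.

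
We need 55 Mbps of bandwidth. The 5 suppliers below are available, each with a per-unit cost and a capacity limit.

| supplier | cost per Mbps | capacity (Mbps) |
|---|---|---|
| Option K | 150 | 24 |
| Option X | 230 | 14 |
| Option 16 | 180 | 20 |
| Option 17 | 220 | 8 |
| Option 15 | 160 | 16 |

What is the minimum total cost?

8860

Fill from the cheapest supplier first.
Take 24 from Option K at 150 → need 31 more.
Option 15 (160): use full 16 → 15 Mbps to go.
Option 16 at 180: take 15 of its 20 → requirement met.
Option 17, Option X: unused.
Cost = 24×150 + 16×160 + 15×180 = 8860.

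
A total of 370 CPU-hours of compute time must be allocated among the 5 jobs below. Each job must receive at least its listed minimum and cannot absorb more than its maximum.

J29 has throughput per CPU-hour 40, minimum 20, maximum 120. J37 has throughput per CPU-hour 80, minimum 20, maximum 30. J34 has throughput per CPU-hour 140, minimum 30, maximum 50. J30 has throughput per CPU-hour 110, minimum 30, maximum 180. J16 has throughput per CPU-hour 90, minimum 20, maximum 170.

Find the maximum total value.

Meeting every minimum uses 20+20+30+30+20 = 120 CPU-hours, leaving 250.
Rank by throughput per CPU-hour: J34 140 > J30 110 > J16 90 > J37 80 > J29 40.
J34 takes 20 more to reach its cap of 50 ; 230 left.
J30 takes 150 more to reach its cap of 180 ; 80 left.
J16 has room for 150 more but only 80 remain, so it gets 100.
Total = 40×20 + 80×20 + 140×50 + 110×180 + 90×100 = 38200.

38200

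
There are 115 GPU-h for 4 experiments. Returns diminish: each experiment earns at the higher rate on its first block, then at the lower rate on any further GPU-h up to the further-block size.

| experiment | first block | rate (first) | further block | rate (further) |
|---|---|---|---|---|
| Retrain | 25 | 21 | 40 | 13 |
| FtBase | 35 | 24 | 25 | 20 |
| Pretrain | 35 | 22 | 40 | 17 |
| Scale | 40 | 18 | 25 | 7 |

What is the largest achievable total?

Rank every tier by rate: FtBase/tier1 24 > Pretrain/tier1 22 > Retrain/tier1 21 > FtBase/tier2 20 > Scale/tier1 18 > Pretrain/tier2 17 > Retrain/tier2 13 > Scale/tier2 7.
FtBase tier1 at 24: fill all 35 → 80 left.
Pretrain/tier1 (22): +35 → 45 left.
Fill Retrain tier1 block (25 at 21) → 20 left.
FtBase tier2 at 20: only 20 left, fill 20.
Total = 24×35 + 22×35 + 21×25 + 20×20 = 2535.

2535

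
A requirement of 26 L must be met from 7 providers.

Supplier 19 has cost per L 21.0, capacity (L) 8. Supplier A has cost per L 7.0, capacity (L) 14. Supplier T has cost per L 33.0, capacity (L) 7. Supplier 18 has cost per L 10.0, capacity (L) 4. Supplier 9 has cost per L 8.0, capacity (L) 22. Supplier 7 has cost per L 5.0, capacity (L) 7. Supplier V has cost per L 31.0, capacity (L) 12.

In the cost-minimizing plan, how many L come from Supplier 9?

5

Cheapest first:
Supplier 7 at 5.0: take all 7 L ; 19 still needed.
Supplier A at 7.0: take all 14 L ; 5 still needed.
Take 5 from Supplier 9 at 8.0 to finish.
Supplier 18, Supplier 19, Supplier V, Supplier T: unused.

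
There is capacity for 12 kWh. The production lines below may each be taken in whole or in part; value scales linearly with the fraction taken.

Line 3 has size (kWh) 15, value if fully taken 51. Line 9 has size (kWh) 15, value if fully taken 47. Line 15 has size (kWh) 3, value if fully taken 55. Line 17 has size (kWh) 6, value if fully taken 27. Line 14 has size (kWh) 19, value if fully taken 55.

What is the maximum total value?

92.2

Best value per unit of size first: Line 15 55/3≈18.3, Line 17 27/6≈4.5, Line 3 51/15≈3.4, Line 9 47/15≈3.13, Line 14 55/19≈2.89.
Take all of Line 15 (3 kWh, value 55) → 9 kWh left.
Line 17: take in full, 6 kWh for value 27 → 3 left.
Only 3 kWh remain; take 3/15 of Line 3 for value 51×3/15 = 10.2.
Total value = 92.2.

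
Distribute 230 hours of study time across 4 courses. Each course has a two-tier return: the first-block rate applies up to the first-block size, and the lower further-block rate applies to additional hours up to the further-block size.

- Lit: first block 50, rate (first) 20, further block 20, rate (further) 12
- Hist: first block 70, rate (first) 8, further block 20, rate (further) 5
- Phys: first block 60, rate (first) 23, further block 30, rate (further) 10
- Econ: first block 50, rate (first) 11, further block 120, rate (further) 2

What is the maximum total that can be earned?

3630

Rank every tier by rate: Phys/T1 23 > Lit/T1 20 > Lit/T2 12 > Econ/T1 11 > Phys/T2 10 > Hist/T1 8 > Hist/T2 5 > Econ/T2 2.
Phys/T1 (23): +60 ; 170 left.
Lit/T1 (20): +50 ; 120 left.
Fill Lit T2 block (20 at 12) ; 100 left.
Econ/T1 (11): +50 ; 50 left.
Fill Phys T2 block (30 at 10) ; 20 left.
Hist T1 at 8: only 20 left, fill 20.
Total = 23×60 + 20×50 + 12×20 + 11×50 + 10×30 + 8×20 = 3630.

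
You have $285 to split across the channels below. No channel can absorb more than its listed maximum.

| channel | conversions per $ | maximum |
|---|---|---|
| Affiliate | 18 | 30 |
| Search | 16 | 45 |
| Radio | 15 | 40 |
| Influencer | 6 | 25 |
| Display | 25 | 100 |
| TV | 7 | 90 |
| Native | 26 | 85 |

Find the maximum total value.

6345

Highest conversions per $ first: Native 26 > Display 25 > Affiliate 18 > Search 16 > Radio 15 > TV 7 > Influencer 6.
Native: +85 to 85 (cap) ; 200 left.
Display takes 100 to reach its cap of 100 ; 100 left.
Affiliate takes 30 to reach its cap of 30 ; 70 left.
Search takes 45 to reach its cap of 45 ; 25 left.
Radio: +25 (room for 40) → 25. Pool exhausted.
Total = 18×30 + 16×45 + 15×25 + 25×100 + 26×85 = 6345.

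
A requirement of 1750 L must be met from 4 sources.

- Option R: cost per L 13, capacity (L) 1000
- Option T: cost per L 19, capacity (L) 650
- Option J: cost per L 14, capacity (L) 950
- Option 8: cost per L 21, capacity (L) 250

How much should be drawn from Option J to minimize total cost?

Use sources in increasing cost order.
Take 1000 from Option R at 13 → need 750 more.
Option J at 14: take 750 of its 950 → requirement met.
Option T, Option 8: unused.

750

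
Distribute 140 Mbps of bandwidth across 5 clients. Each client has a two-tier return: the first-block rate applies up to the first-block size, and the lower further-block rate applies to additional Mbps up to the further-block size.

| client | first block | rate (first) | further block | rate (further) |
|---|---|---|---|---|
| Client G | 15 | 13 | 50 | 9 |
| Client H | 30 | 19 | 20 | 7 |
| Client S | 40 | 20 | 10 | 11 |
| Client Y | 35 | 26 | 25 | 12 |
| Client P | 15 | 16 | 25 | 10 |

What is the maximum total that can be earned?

2775

Order all 10 blocks by rate: Client Y/tier1 26 > Client S/tier1 20 > Client H/tier1 19 > Client P/tier1 16 > Client G/tier1 13 > Client Y/tier2 12 > Client S/tier2 11 > Client P/tier2 10 > Client G/tier2 9 > Client H/tier2 7.
Client Y tier1 at 26: fill all 35 → 105 left.
Fill Client S tier1 block (40 at 20) → 65 left.
Client H tier1 at 19: fill all 30 → 35 left.
Client P/tier1 (16): +15 → 20 left.
Client G tier1 at 13: fill all 15 → 5 left.
Client Y tier2 at 12: only 5 left, fill 5.
Total = 26×35 + 20×40 + 19×30 + 16×15 + 13×15 + 12×5 = 2775.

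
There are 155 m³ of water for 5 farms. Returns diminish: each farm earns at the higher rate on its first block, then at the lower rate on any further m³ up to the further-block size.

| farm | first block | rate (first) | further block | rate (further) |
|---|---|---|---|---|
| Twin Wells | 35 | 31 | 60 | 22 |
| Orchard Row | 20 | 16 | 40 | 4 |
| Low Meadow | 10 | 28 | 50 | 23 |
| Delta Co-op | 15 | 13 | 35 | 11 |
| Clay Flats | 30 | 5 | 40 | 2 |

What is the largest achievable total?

3835

Rank every tier by rate: Twin Wells/first 31 > Low Meadow/first 28 > Low Meadow/second 23 > Twin Wells/second 22 > Orchard Row/first 16 > Delta Co-op/first 13 > Delta Co-op/second 11 > Clay Flats/first 5 > Orchard Row/second 4 > Clay Flats/second 2.
Fill Twin Wells first block (35 at 31) ; 120 left.
Low Meadow first at 28: fill all 10 ; 110 left.
Low Meadow second at 23: fill all 50 ; 60 left.
Twin Wells/second (22): +60 ; 0 left.
Total = 31×35 + 28×10 + 23×50 + 22×60 = 3835.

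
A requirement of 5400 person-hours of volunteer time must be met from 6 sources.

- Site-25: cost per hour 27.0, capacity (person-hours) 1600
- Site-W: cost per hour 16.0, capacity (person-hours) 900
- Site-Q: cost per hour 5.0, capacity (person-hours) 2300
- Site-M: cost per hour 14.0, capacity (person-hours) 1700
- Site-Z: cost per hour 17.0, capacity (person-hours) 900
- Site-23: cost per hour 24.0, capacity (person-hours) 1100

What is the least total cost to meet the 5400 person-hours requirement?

58200

Use sources in increasing cost order.
Take 2300 from Site-Q at 5.0 → need 3100 more.
Site-M at 14.0: take all 1700 person-hours → 1400 still needed.
Site-W (16.0): use full 900 → 500 person-hours to go.
Site-Z (17.0): take the remaining 500 → done.
Site-23, Site-25: unused.
Cost = 2300×5.0 + 1700×14.0 + 900×16.0 + 500×17.0 = 58200.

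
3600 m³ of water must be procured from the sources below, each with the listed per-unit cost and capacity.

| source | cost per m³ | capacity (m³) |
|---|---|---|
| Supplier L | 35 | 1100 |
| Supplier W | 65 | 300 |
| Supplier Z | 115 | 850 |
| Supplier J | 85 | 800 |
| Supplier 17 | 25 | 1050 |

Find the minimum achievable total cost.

Fill from the cheapest source first.
Take 1050 from Supplier 17 at 25 — need 2550 more.
Take 1100 from Supplier L at 35 — need 1450 more.
Take 300 from Supplier W at 65 — need 1150 more.
Supplier J at 85: take all 800 m³ — 350 still needed.
Supplier Z at 115: take 350 of its 850 — requirement met.
Cost = 1050×25 + 1100×35 + 300×65 + 800×85 + 350×115 = 192500.

192500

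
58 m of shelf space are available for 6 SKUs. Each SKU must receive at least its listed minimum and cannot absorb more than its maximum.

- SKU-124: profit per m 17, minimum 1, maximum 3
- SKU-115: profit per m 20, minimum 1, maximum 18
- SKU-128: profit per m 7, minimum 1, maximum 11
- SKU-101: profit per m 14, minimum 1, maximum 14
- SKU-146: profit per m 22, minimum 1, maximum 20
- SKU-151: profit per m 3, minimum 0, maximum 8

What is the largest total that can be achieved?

Meeting every minimum uses 1+1+1+1+1+0 = 5 m, leaving 53.
Rank by profit per m: SKU-146 22 > SKU-115 20 > SKU-124 17 > SKU-101 14 > SKU-128 7 > SKU-151 3.
Give SKU-146 19 more to hit its cap of 20 — 34 left.
SKU-115 takes 17 more to reach its cap of 18 — 17 left.
SKU-124: +2 to 3 (cap) — 15 left.
SKU-101 takes 13 more to reach its cap of 14 — 2 left.
SKU-128: +2 (room for 10) → 3. Pool exhausted.
Total = 17×3 + 20×18 + 7×3 + 14×14 + 22×20 = 1068.

1068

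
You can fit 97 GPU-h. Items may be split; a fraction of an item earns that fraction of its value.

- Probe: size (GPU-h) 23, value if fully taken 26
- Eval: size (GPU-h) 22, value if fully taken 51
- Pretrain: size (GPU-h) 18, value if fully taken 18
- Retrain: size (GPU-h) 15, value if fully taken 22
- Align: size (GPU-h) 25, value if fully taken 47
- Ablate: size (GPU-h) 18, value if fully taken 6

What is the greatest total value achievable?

158

Rank by value-to-size ratio: Eval 51/22≈2.32, Align 47/25≈1.88, Retrain 22/15≈1.47, Probe 26/23≈1.13, Pretrain 18/18≈1, Ablate 6/18≈0.333.
Eval: take in full, 22 GPU-h for value 51 — 75 left.
Align: take in full, 25 GPU-h for value 47 — 50 left.
All 15 GPU-h of Retrain fit (value 22) — 35 remain.
All 23 GPU-h of Probe fit (value 26) — 12 remain.
Fill the last 12 GPU-h with part of Pretrain: 12/18 of it earns 12.
Total value = 158.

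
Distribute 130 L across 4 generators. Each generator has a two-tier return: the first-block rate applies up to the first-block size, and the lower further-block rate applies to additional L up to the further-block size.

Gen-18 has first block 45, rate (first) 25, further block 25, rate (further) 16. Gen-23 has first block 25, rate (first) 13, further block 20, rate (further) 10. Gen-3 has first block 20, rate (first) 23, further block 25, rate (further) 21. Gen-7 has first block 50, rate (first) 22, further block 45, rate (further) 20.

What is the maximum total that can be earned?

Order all 8 blocks by rate: Gen-18/tier1 25 > Gen-3/tier1 23 > Gen-7/tier1 22 > Gen-3/tier2 21 > Gen-7/tier2 20 > Gen-18/tier2 16 > Gen-23/tier1 13 > Gen-23/tier2 10.
Fill Gen-18 tier1 block (45 at 25) — 85 left.
Fill Gen-3 tier1 block (20 at 23) — 65 left.
Gen-7 tier1 at 22: fill all 50 — 15 left.
Gen-3 tier2 at 21: only 15 left, fill 15.
Total = 25×45 + 23×20 + 22×50 + 21×15 = 3000.

3000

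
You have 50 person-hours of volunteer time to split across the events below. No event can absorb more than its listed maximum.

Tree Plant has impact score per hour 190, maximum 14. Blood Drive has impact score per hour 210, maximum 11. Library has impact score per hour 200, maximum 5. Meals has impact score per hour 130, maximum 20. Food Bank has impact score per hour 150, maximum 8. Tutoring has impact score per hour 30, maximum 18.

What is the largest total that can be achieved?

8730

Rank by impact score per hour: Blood Drive 210 > Library 200 > Tree Plant 190 > Food Bank 150 > Meals 130 > Tutoring 30.
Blood Drive: +11 to 11 (cap) — 39 left.
Give Library 5 to hit its cap of 5 — 34 left.
Give Tree Plant 14 to hit its cap of 14 — 20 left.
Food Bank takes 8 to reach its cap of 8 — 12 left.
Meals has room for 20 but only 12 remain, so it gets 12.
Total = 190×14 + 210×11 + 200×5 + 130×12 + 150×8 = 8730.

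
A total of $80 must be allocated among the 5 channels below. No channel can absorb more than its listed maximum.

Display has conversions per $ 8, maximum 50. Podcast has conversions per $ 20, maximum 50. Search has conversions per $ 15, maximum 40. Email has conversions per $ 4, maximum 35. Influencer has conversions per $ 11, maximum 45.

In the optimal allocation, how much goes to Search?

30

Order the channels by conversions per $: Podcast 20 > Search 15 > Influencer 11 > Display 8 > Email 4.
Podcast takes 50 to reach its cap of 50 → 30 left.
Search: +30 (room for 40) → 30. Pool exhausted.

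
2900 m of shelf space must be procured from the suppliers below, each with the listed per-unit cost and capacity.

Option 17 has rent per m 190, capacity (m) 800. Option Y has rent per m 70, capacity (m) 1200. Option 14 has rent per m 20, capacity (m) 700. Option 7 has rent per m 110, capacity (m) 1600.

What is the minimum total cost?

208000

Fill from the cheapest supplier first.
Option 14 (20): use full 700 — 2200 m to go.
Option Y (70): use full 1200 — 1000 m to go.
Take 1000 from Option 7 at 110 to finish.
Option 17: unused.
Cost = 700×20 + 1200×70 + 1000×110 = 208000.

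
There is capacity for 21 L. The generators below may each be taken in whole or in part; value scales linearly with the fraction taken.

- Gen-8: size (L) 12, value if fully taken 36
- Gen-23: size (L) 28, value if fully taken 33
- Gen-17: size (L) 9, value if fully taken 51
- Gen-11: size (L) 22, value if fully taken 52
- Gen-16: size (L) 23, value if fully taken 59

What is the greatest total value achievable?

87

Rank by value-to-size ratio: Gen-17 51/9≈5.67, Gen-8 36/12≈3, Gen-16 59/23≈2.57, Gen-11 52/22≈2.36, Gen-23 33/28≈1.18.
Take all of Gen-17 (9 L, value 51) — 12 L left.
Take all of Gen-8 (12 L, value 36) — 0 L left.
Total value = 87.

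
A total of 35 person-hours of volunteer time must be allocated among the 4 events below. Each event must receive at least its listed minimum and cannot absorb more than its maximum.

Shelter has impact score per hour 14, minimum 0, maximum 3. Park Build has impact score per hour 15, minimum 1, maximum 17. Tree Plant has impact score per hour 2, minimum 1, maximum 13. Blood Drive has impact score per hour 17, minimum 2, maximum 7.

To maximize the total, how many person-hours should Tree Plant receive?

8

Meeting every minimum uses 0+1+1+2 = 4 person-hours, leaving 31.
Rank by impact score per hour: Blood Drive 17 > Park Build 15 > Shelter 14 > Tree Plant 2.
Blood Drive takes 5 more to reach its cap of 7 — 26 left.
Park Build: +16 to 17 (cap) — 10 left.
Shelter: +3 to 3 (cap) — 7 left.
Only 7 left; Tree Plant takes them to reach 8.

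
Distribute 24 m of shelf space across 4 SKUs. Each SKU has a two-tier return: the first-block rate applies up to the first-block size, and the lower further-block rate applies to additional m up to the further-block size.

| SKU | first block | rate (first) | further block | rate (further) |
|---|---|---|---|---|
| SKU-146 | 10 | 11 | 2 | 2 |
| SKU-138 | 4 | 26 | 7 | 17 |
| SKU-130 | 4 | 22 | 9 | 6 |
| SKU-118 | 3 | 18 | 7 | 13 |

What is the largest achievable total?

Rank every tier by rate: SKU-138/first 26 > SKU-130/first 22 > SKU-118/first 18 > SKU-138/second 17 > SKU-118/second 13 > SKU-146/first 11 > SKU-130/second 6 > SKU-146/second 2.
SKU-138 first at 26: fill all 4 → 20 left.
Fill SKU-130 first block (4 at 22) → 16 left.
Fill SKU-118 first block (3 at 18) → 13 left.
Fill SKU-138 second block (7 at 17) → 6 left.
SKU-118 second at 13: only 6 left, fill 6.
Total = 26×4 + 22×4 + 18×3 + 17×7 + 13×6 = 443.

443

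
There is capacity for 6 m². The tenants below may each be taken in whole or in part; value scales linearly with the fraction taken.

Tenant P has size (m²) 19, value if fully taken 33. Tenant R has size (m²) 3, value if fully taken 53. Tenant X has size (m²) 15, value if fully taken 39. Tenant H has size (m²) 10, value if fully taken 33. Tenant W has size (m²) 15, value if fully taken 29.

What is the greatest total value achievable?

62.9

Best value per unit of size first: Tenant R 53/3≈17.7, Tenant H 33/10≈3.3, Tenant X 39/15≈2.6, Tenant W 29/15≈1.93, Tenant P 33/19≈1.74.
All 3 m² of Tenant R fit (value 53) — 3 remain.
Only 3 m² remain; take 3/10 of Tenant H for value 33×3/10 = 9.9.
Total value = 62.9.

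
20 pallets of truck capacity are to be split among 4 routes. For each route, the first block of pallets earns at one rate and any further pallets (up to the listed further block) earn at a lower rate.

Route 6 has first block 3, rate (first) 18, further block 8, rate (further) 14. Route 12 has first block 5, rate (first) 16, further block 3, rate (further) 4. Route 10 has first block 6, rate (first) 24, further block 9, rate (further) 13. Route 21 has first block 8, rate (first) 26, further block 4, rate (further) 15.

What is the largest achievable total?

Rank every tier by rate: Route 21/tier1 26 > Route 10/tier1 24 > Route 6/tier1 18 > Route 12/tier1 16 > Route 21/tier2 15 > Route 6/tier2 14 > Route 10/tier2 13 > Route 12/tier2 4.
Route 21/tier1 (26): +8 → 12 left.
Route 10/tier1 (24): +6 → 6 left.
Fill Route 6 tier1 block (3 at 18) → 3 left.
3 remain; put them into Route 12 tier1 at 16.
Total = 26×8 + 24×6 + 18×3 + 16×3 = 454.

454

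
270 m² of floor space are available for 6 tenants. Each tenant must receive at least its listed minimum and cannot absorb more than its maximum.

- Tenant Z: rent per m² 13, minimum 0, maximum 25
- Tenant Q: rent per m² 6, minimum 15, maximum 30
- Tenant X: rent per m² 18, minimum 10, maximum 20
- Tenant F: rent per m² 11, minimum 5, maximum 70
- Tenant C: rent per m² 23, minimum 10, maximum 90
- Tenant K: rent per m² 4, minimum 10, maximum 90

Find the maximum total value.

3845

Meeting every minimum uses 0+15+10+5+10+10 = 50 m², leaving 220.
Highest rent per m² first: Tenant C 23 > Tenant X 18 > Tenant Z 13 > Tenant F 11 > Tenant Q 6 > Tenant K 4.
Give Tenant C 80 more to hit its cap of 90 → 140 left.
Tenant X takes 10 more to reach its cap of 20 → 130 left.
Give Tenant Z 25 more to hit its cap of 25 → 105 left.
Give Tenant F 65 more to hit its cap of 70 → 40 left.
Give Tenant Q 15 more to hit its cap of 30 → 25 left.
Tenant K has room for 80 more but only 25 remain, so it gets 35.
Total = 13×25 + 6×30 + 18×20 + 11×70 + 23×90 + 4×35 = 3845.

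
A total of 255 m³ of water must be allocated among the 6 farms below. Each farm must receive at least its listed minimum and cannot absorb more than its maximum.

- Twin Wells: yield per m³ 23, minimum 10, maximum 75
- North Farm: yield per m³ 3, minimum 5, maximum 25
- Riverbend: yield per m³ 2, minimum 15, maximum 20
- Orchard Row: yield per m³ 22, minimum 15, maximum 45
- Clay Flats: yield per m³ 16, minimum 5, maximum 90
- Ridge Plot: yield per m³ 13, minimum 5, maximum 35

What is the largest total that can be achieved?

Meeting every minimum uses 10+5+15+15+5+5 = 55 m³, leaving 200.
Order the farms by yield per m³: Twin Wells 23 > Orchard Row 22 > Clay Flats 16 > Ridge Plot 13 > North Farm 3 > Riverbend 2.
Twin Wells takes 65 more to reach its cap of 75 — 135 left.
Give Orchard Row 30 more to hit its cap of 45 — 105 left.
Clay Flats takes 85 more to reach its cap of 90 — 20 left.
Only 20 left; Ridge Plot takes them to reach 25.
Total = 23×75 + 3×5 + 2×15 + 22×45 + 16×90 + 13×25 = 4525.

4525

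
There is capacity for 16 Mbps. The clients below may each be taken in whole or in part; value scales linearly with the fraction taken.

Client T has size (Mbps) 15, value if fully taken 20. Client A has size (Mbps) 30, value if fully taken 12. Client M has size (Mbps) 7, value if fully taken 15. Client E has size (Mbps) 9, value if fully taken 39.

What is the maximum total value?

Sort by value density: Client E 39/9≈4.33, Client M 15/7≈2.14, Client T 20/15≈1.33, Client A 12/30≈0.4.
Client E: take in full, 9 Mbps for value 39 → 7 left.
All 7 Mbps of Client M fit (value 15) → 0 remain.
Total value = 54.

54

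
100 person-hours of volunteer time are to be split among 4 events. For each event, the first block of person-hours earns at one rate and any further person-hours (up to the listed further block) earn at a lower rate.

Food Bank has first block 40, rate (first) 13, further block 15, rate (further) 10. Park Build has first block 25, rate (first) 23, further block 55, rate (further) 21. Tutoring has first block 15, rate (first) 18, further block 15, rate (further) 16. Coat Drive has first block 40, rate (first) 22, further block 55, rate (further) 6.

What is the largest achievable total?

Order all 8 blocks by rate: Park Build/T1 23 > Coat Drive/T1 22 > Park Build/T2 21 > Tutoring/T1 18 > Tutoring/T2 16 > Food Bank/T1 13 > Food Bank/T2 10 > Coat Drive/T2 6.
Park Build T1 at 23: fill all 25 → 75 left.
Fill Coat Drive T1 block (40 at 22) → 35 left.
Park Build T2 at 21: only 35 left, fill 35.
Total = 23×25 + 22×40 + 21×35 = 2190.

2190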